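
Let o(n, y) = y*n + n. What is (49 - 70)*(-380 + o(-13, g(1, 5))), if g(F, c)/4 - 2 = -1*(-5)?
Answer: 15897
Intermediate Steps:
g(F, c) = 28 (g(F, c) = 8 + 4*(-1*(-5)) = 8 + 4*5 = 8 + 20 = 28)
o(n, y) = n + n*y (o(n, y) = n*y + n = n + n*y)
(49 - 70)*(-380 + o(-13, g(1, 5))) = (49 - 70)*(-380 - 13*(1 + 28)) = -21*(-380 - 13*29) = -21*(-380 - 377) = -21*(-757) = 15897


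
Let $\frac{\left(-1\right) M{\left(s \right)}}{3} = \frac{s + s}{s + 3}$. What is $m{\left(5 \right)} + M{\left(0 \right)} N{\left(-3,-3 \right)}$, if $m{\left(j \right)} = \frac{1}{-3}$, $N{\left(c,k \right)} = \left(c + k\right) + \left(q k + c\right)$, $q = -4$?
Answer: $- \frac{1}{3} \approx -0.33333$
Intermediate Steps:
$M{\left(s \right)} = - \frac{6 s}{3 + s}$ ($M{\left(s \right)} = - 3 \frac{s + s}{s + 3} = - 3 \frac{2 s}{3 + s} = - \frac{6 s}{3 + s}$)
$N{\left(c,k \right)} = - 3 k + 2 c$ ($N{\left(c,k \right)} = \left(c + k\right) + \left(- 4 k + c\right) = \left(c + k\right) + \left(c - 4 k\right) = - 3 k + 2 c$)
$m{\left(j \right)} = - \frac{1}{3}$
$m{\left(5 \right)} + M{\left(0 \right)} N{\left(-3,-3 \right)} = - \frac{1}{3} + \left(-6\right) 0 \frac{1}{3 + 0} \left(\left(-3\right) \left(-3\right) + 2 \left(-3\right)\right) = - \frac{1}{3} + \left(-6\right) 0 \cdot \frac{1}{3} \left(9 - 6\right) = - \frac{1}{3} + \left(-6\right) 0 \cdot \frac{1}{3} \cdot 3 = - \frac{1}{3} + 0 \cdot 3 = - \frac{1}{3} + 0 = - \frac{1}{3}$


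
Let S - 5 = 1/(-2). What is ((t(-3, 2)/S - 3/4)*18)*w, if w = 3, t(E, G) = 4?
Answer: 15/2 ≈ 7.5000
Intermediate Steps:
S = 9/2 (S = 5 + 1/(-2) = 5 - ½ = 9/2 ≈ 4.5000)
((t(-3, 2)/S - 3/4)*18)*w = ((4/(9/2) - 3/4)*18)*3 = ((4*(2/9) - 3*¼)*18)*3 = ((8/9 - ¾)*18)*3 = ((5/36)*18)*3 = (5/2)*3 = 15/2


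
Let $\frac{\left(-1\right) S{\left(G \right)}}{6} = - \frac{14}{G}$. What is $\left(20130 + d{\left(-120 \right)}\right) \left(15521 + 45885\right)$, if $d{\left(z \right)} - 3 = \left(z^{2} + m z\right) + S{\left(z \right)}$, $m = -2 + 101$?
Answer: $\frac{6954935669}{5} \approx 1.391 \cdot 10^{9}$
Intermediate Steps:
$S{\left(G \right)} = \frac{84}{G}$ ($S{\left(G \right)} = - 6 \left(- \frac{14}{G}\right) = \frac{84}{G}$)
$m = 99$
$d{\left(z \right)} = 3 + z^{2} + \frac{84}{z} + 99 z$ ($d{\left(z \right)} = 3 + \left(\left(z^{2} + 99 z\right) + \frac{84}{z}\right) = 3 + \left(z^{2} + \frac{84}{z} + 99 z\right) = 3 + z^{2} + \frac{84}{z} + 99 z$)
$\left(20130 + d{\left(-120 \right)}\right) \left(15521 + 45885\right) = \left(20130 + \left(3 + \left(-120\right)^{2} + \frac{84}{-120} + 99 \left(-120\right)\right)\right) \left(15521 + 45885\right) = \left(20130 + \left(3 + 14400 + 84 \left(- \frac{1}{120}\right) - 11880\right)\right) 61406 = \left(20130 + \left(3 + 14400 - \frac{7}{10} - 11880\right)\right) 61406 = \left(20130 + \frac{25223}{10}\right) 61406 = \frac{226523}{10} \cdot 61406 = \frac{6954935669}{5}$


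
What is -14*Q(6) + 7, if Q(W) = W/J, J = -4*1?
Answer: 28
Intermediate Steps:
J = -4
Q(W) = -W/4 (Q(W) = W/(-4) = W*(-1/4) = -W/4)
-14*Q(6) + 7 = -(-7)*6/2 + 7 = -14*(-3/2) + 7 = 21 + 7 = 28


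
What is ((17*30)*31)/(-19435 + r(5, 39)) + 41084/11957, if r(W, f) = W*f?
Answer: 60141599/23005268 ≈ 2.6143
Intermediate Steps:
((17*30)*31)/(-19435 + r(5, 39)) + 41084/11957 = ((17*30)*31)/(-19435 + 5*39) + 41084/11957 = (510*31)/(-19435 + 195) + 41084*(1/11957) = 15810/(-19240) + 41084/11957 = 15810*(-1/19240) + 41084/11957 = -1581/1924 + 41084/11957 = 60141599/23005268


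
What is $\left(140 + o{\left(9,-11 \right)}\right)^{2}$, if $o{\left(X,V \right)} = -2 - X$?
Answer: $16641$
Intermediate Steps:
$\left(140 + o{\left(9,-11 \right)}\right)^{2} = \left(140 - 11\right)^{2} = 129^{2} = 16641$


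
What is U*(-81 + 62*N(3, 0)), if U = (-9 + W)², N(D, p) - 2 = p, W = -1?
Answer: 4300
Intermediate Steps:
N(D, p) = 2 + p
U = 100 (U = (-9 - 1)² = (-10)² = 100)
U*(-81 + 62*N(3, 0)) = 100*(-81 + 62*(2 + 0)) = 100*(-81 + 62*2) = 100*(-81 + 124) = 100*43 = 4300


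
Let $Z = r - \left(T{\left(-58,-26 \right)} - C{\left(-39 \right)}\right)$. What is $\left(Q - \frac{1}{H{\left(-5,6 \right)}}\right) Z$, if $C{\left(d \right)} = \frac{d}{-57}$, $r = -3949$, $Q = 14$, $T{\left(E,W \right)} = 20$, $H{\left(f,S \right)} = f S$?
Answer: $- \frac{15871279}{285} \approx -55689.0$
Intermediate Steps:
$H{\left(f,S \right)} = S f$
$C{\left(d \right)} = - \frac{d}{57}$ ($C{\left(d \right)} = d \left(- \frac{1}{57}\right) = - \frac{d}{57}$)
$Z = - \frac{75398}{19}$ ($Z = -3949 - \left(20 - \left(- \frac{1}{57}\right) \left(-39\right)\right) = -3949 - \left(20 - \frac{13}{19}\right) = -3949 - \frac{367}{19} = - \frac{75398}{19} \approx -3968.3$)
$\left(Q - \frac{1}{H{\left(-5,6 \right)}}\right) Z = \left(14 - \frac{1}{6 \left(-5\right)}\right) \left(- \frac{75398}{19}\right) = \left(14 - \frac{1}{-30}\right) \left(- \frac{75398}{19}\right) = \left(14 - - \frac{1}{30}\right) \left(- \frac{75398}{19}\right) = \left(14 + \frac{1}{30}\right) \left(- \frac{75398}{19}\right) = \frac{421}{30} \left(- \frac{75398}{19}\right) = - \frac{15871279}{285}$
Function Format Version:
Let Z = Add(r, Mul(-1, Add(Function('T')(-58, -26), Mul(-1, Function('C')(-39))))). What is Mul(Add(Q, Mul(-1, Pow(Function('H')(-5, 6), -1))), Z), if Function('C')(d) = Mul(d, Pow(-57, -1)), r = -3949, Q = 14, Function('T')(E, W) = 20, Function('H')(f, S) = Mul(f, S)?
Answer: Rational(-15871279, 285) ≈ -55689.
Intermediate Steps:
Function('H')(f, S) = Mul(S, f)
Function('C')(d) = Mul(Rational(-1, 57), d) (Function('C')(d) = Mul(d, Rational(-1, 57)) = Mul(Rational(-1, 57), d))
Z = Rational(-75398, 19) (Z = Add(-3949, Mul(-1, Add(20, Mul(-1, Mul(Rational(-1, 57), -39))))) = Add(-3949, Mul(-1, Add(20, Mul(-1, Rational(13, 19))))) = Add(-3949, Mul(-1, Add(20, Rational(-13, 19)))) = Add(-3949, Mul(-1, Rational(367, 19))) = Add(-3949, Rational(-367, 19)) = Rational(-75398, 19) ≈ -3968.3)
Mul(Add(Q, Mul(-1, Pow(Function('H')(-5, 6), -1))), Z) = Mul(Add(14, Mul(-1, Pow(Mul(6, -5), -1))), Rational(-75398, 19)) = Mul(Add(14, Mul(-1, Pow(-30, -1))), Rational(-75398, 19)) = Mul(Add(14, Mul(-1, Rational(-1, 30))), Rational(-75398, 19)) = Mul(Add(14, Rational(1, 30)), Rational(-75398, 19)) = Mul(Rational(421, 30), Rational(-75398, 19)) = Rational(-15871279, 285)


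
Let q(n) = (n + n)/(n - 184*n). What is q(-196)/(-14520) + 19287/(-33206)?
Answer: -12812144627/22058413740 ≈ -0.58083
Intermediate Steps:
q(n) = -2/183 (q(n) = (2*n)/((-183*n)) = (2*n)*(-1/(183*n)) = -2/183)
q(-196)/(-14520) + 19287/(-33206) = -2/183/(-14520) + 19287/(-33206) = -2/183*(-1/14520) + 19287*(-1/33206) = 1/1328580 - 19287/33206 = -12812144627/22058413740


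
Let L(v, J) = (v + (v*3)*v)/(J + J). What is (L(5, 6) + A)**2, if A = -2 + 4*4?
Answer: 3844/9 ≈ 427.11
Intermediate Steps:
A = 14 (A = -2 + 16 = 14)
L(v, J) = (v + 3*v**2)/(2*J) (L(v, J) = (v + (3*v)*v)/((2*J)) = (v + 3*v**2)*(1/(2*J)) = (v + 3*v**2)/(2*J))
(L(5, 6) + A)**2 = ((1/2)*5*(1 + 3*5)/6 + 14)**2 = ((1/2)*5*(1/6)*(1 + 15) + 14)**2 = ((1/2)*5*(1/6)*16 + 14)**2 = (20/3 + 14)**2 = (62/3)**2 = 3844/9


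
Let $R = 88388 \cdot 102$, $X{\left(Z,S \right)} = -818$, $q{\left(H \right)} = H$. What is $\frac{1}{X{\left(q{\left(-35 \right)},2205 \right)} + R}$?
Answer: $\frac{1}{9014758} \approx 1.1093 \cdot 10^{-7}$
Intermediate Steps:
$R = 9015576$
$\frac{1}{X{\left(q{\left(-35 \right)},2205 \right)} + R} = \frac{1}{-818 + 9015576} = \frac{1}{9014758}$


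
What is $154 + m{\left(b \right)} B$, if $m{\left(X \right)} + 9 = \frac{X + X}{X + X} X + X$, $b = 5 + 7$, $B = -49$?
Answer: $-581$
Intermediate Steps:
$b = 12$
$m{\left(X \right)} = -9 + 2 X$ ($m{\left(X \right)} = -9 + \left(\frac{X + X}{X + X} X + X\right) = -9 + \left(\frac{2 X}{2 X} X + X\right) = -9 + \left(2 X \frac{1}{2 X} X + X\right) = -9 + \left(1 X + X\right) = -9 + \left(X + X\right) = -9 + 2 X$)
$154 + m{\left(b \right)} B = 154 + \left(-9 + 2 \cdot 12\right) \left(-49\right) = 154 + \left(-9 + 24\right) \left(-49\right) = 154 + 15 \left(-49\right) = 154 - 735 = -581$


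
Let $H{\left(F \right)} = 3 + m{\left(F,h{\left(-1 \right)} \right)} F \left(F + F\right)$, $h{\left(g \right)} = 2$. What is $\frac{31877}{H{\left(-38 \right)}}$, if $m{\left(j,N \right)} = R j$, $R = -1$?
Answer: $\frac{31877}{109747} \approx 0.29046$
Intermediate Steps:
$m{\left(j,N \right)} = - j$
$H{\left(F \right)} = 3 - 2 F^{3}$ ($H{\left(F \right)} = 3 + - F F \left(F + F\right) = 3 + - F F 2 F = 3 + - F 2 F^{2} = 3 - 2 F^{3}$)
$\frac{31877}{H{\left(-38 \right)}} = \frac{31877}{3 - 2 \left(-38\right)^{3}} = \frac{31877}{3 - -109744} = \frac{31877}{3 + 109744} = \frac{31877}{109747}$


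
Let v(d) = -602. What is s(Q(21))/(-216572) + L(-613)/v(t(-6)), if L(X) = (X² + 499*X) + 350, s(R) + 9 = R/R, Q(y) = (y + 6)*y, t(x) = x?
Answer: -1901284986/16297043 ≈ -116.66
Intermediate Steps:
Q(y) = y*(6 + y) (Q(y) = (6 + y)*y = y*(6 + y))
s(R) = -8 (s(R) = -9 + R/R = -9 + 1 = -8)
L(X) = 350 + X² + 499*X
s(Q(21))/(-216572) + L(-613)/v(t(-6)) = -8/(-216572) + (350 + (-613)² + 499*(-613))/(-602) = -8*(-1/216572) + (350 + 375769 - 305887)*(-1/602) = 2/54143 + 70232*(-1/602) = 2/54143 - 35116/301 = -1901284986/16297043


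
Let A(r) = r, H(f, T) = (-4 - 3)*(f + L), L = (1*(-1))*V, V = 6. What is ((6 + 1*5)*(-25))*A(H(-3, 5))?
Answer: -17325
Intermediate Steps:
L = -6 (L = (1*(-1))*6 = -1*6 = -6)
H(f, T) = 42 - 7*f (H(f, T) = (-4 - 3)*(f - 6) = -7*(-6 + f) = 42 - 7*f)
((6 + 1*5)*(-25))*A(H(-3, 5)) = ((6 + 1*5)*(-25))*(42 - 7*(-3)) = ((6 + 5)*(-25))*(42 + 21) = (11*(-25))*63 = -275*63 = -17325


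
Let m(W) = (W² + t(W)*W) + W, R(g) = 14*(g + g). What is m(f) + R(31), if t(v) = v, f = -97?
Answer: 19589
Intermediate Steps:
R(g) = 28*g (R(g) = 14*(2*g) = 28*g)
m(W) = W + 2*W² (m(W) = (W² + W*W) + W = (W² + W²) + W = 2*W² + W = W + 2*W²)
m(f) + R(31) = -97*(1 + 2*(-97)) + 28*31 = -97*(1 - 194) + 868 = -97*(-193) + 868 = 18721 + 868 = 19589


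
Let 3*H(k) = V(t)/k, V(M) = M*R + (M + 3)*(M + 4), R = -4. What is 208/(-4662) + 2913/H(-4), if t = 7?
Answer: -40745482/95571 ≈ -426.34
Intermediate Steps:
V(M) = -4*M + (3 + M)*(4 + M) (V(M) = M*(-4) + (M + 3)*(M + 4) = -4*M + (3 + M)*(4 + M))
H(k) = 82/(3*k) (H(k) = ((12 + 7² + 3*7)/k)/3 = ((12 + 49 + 21)/k)/3 = (82/k)/3 = 82/(3*k))
208/(-4662) + 2913/H(-4) = 208/(-4662) + 2913/(((82/3)/(-4))) = 208*(-1/4662) + 2913/(((82/3)*(-¼))) = -104/2331 + 2913/(-41/6) = -104/2331 + 2913*(-6/41) = -104/2331 - 17478/41 = -40745482/95571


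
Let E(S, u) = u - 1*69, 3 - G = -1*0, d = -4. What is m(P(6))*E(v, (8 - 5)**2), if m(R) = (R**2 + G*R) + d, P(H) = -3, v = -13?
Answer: 240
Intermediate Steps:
G = 3 (G = 3 - (-1)*0 = 3 - 1*0 = 3 + 0 = 3)
m(R) = -4 + R**2 + 3*R (m(R) = (R**2 + 3*R) - 4 = -4 + R**2 + 3*R)
E(S, u) = -69 + u (E(S, u) = u - 69 = -69 + u)
m(P(6))*E(v, (8 - 5)**2) = (-4 + (-3)**2 + 3*(-3))*(-69 + (8 - 5)**2) = (-4 + 9 - 9)*(-69 + 3**2) = -4*(-69 + 9) = -4*(-60) = 240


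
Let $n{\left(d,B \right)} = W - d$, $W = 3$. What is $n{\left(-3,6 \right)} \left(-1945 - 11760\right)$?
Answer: $-82230$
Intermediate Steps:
$n{\left(d,B \right)} = 3 - d$
$n{\left(-3,6 \right)} \left(-1945 - 11760\right) = \left(3 - -3\right) \left(-1945 - 11760\right) = \left(3 + 3\right) \left(-1945 - 11760\right) = 6 \left(-13705\right) = -82230$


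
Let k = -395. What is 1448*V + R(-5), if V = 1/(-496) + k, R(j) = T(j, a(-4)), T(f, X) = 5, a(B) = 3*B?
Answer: -35461391/62 ≈ -5.7196e+5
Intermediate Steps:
R(j) = 5
V = -195921/496 (V = 1/(-496) - 395 = -1/496 - 395 = -195921/496 ≈ -395.00)
1448*V + R(-5) = 1448*(-195921/496) + 5 = -35461701/62 + 5 = -35461391/62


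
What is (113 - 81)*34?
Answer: 1088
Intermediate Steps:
(113 - 81)*34 = 32*34 = 1088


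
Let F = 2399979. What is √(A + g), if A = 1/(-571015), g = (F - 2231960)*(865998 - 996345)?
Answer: 2*I*√1785231240539126373610/571015 ≈ 1.4799e+5*I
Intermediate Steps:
g = -21900772593 (g = (2399979 - 2231960)*(865998 - 996345) = 168019*(-130347) = -21900772593)
A = -1/571015 ≈ -1.7513e-6
√(A + g) = √(-1/571015 - 21900772593) = √(-12505669662191896/571015) = 2*I*√1785231240539126373610/571015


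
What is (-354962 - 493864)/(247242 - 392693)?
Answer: 848826/145451 ≈ 5.8358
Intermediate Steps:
(-354962 - 493864)/(247242 - 392693) = -848826/(-145451) = -848826*(-1/145451) = 848826/145451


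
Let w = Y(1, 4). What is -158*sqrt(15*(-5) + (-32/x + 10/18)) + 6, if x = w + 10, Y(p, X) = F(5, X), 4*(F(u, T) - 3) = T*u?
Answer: 6 - 1106*I*sqrt(14)/3 ≈ 6.0 - 1379.4*I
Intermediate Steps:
F(u, T) = 3 + T*u/4 (F(u, T) = 3 + (T*u)/4 = 3 + T*u/4)
Y(p, X) = 3 + 5*X/4 (Y(p, X) = 3 + (1/4)*X*5 = 3 + 5*X/4)
w = 8 (w = 3 + (5/4)*4 = 3 + 5 = 8)
x = 18 (x = 8 + 10 = 18)
-158*sqrt(15*(-5) + (-32/x + 10/18)) + 6 = -158*sqrt(15*(-5) + (-32/18 + 10/18)) + 6 = -158*sqrt(-75 + (-32*1/18 + 10*(1/18))) + 6 = -158*sqrt(-75 + (-16/9 + 5/9)) + 6 = -158*sqrt(-75 - 11/9) + 6 = -1106*I*sqrt(14)/3 + 6 = 6 - 1106*I*sqrt(14)/3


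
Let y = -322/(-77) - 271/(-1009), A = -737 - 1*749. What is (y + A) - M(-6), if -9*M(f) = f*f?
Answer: -16399323/11099 ≈ -1477.5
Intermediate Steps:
A = -1486 (A = -737 - 749 = -1486)
M(f) = -f²/9 (M(f) = -f*f/9 = -f²/9)
y = 49395/11099 (y = -322*(-1/77) - 271*(-1/1009) = 46/11 + 271/1009 = 49395/11099 ≈ 4.4504)
(y + A) - M(-6) = (49395/11099 - 1486) - (-1)*(-6)²/9 = -16443719/11099 - (-1)*36/9 = -16443719/11099 - 1*(-4) = -16443719/11099 + 4 = -16399323/11099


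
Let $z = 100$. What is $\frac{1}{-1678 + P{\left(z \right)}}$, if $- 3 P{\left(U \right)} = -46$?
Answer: $- \frac{3}{4988} \approx -0.00060144$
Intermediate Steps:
$P{\left(U \right)} = \frac{46}{3}$ ($P{\left(U \right)} = \left(- \frac{1}{3}\right) \left(-46\right) = \frac{46}{3}$)
$\frac{1}{-1678 + P{\left(z \right)}} = \frac{1}{-1678 + \frac{46}{3}} = \frac{1}{- \frac{4988}{3}} = - \frac{3}{4988}$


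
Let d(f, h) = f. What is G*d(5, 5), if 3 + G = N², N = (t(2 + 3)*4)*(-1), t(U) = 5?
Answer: 1985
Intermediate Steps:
N = -20 (N = (5*4)*(-1) = 20*(-1) = -20)
G = 397 (G = -3 + (-20)² = -3 + 400 = 397)
G*d(5, 5) = 397*5 = 1985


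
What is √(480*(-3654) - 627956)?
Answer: 2*I*√595469 ≈ 1543.3*I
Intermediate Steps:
√(480*(-3654) - 627956) = √(-1753920 - 627956) = √(-2381876) = 2*I*√595469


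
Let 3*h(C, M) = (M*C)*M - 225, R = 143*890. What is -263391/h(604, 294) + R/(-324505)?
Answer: -153351447211/376477136691 ≈ -0.40733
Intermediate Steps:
R = 127270
h(C, M) = -75 + C*M**2/3 (h(C, M) = ((M*C)*M - 225)/3 = ((C*M)*M - 225)/3 = (C*M**2 - 225)/3 = (-225 + C*M**2)/3 = -75 + C*M**2/3)
-263391/h(604, 294) + R/(-324505) = -263391/(-75 + (1/3)*604*294**2) + 127270/(-324505) = -263391/(-75 + (1/3)*604*86436) + 127270*(-1/324505) = -263391/(-75 + 17402448) - 25454/64901 = -263391/17402373 - 25454/64901 = -263391*1/17402373 - 25454/64901 = -87797/5800791 - 25454/64901 = -153351447211/376477136691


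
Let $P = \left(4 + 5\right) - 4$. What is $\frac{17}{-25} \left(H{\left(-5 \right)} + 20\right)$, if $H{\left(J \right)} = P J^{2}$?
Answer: $- \frac{493}{5} \approx -98.6$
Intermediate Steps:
$P = 5$ ($P = 9 - 4 = 5$)
$H{\left(J \right)} = 5 J^{2}$
$\frac{17}{-25} \left(H{\left(-5 \right)} + 20\right) = \frac{17}{-25} \left(5 \left(-5\right)^{2} + 20\right) = 17 \left(- \frac{1}{25}\right) \left(5 \cdot 25 + 20\right) = - \frac{17 \left(125 + 20\right)}{25} = \left(- \frac{17}{25}\right) 145 = - \frac{493}{5}$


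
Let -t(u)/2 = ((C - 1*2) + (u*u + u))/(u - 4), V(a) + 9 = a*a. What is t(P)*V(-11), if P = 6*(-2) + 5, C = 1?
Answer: 9184/11 ≈ 834.91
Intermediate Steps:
P = -7 (P = -12 + 5 = -7)
V(a) = -9 + a**2 (V(a) = -9 + a*a = -9 + a**2)
t(u) = -2*(-1 + u + u**2)/(-4 + u) (t(u) = -2*((1 - 1*2) + (u*u + u))/(u - 4) = -2*((1 - 2) + (u**2 + u))/(-4 + u) = -2*(-1 + (u + u**2))/(-4 + u) = -2*(-1 + u + u**2)/(-4 + u))
t(P)*V(-11) = (2*(1 - 1*(-7) - 1*(-7)**2)/(-4 - 7))*(-9 + (-11)**2) = (2*(1 + 7 - 1*49)/(-11))*(-9 + 121) = (2*(-1/11)*(1 + 7 - 49))*112 = (2*(-1/11)*(-41))*112 = (82/11)*112 = 9184/11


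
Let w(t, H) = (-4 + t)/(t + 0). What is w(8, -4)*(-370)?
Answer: -185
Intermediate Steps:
w(t, H) = (-4 + t)/t
w(8, -4)*(-370) = ((-4 + 8)/8)*(-370) = ((⅛)*4)*(-370) = (½)*(-370) = -185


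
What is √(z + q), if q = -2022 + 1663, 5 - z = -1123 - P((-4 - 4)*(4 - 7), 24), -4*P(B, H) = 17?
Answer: √3059/2 ≈ 27.654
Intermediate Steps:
P(B, H) = -17/4 (P(B, H) = -¼*17 = -17/4)
z = 4495/4 (z = 5 - (-1123 - 1*(-17/4)) = 5 - (-1123 + 17/4) = 5 - 1*(-4475/4) = 5 + 4475/4 = 4495/4 ≈ 1123.8)
q = -359
√(z + q) = √(4495/4 - 359) = √(3059/4) = √3059/2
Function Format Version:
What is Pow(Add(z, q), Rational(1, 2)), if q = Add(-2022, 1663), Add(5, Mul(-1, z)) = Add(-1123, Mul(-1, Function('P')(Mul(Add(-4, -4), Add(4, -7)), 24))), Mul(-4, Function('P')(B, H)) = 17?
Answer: Mul(Rational(1, 2), Pow(3059, Rational(1, 2))) ≈ 27.654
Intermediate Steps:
Function('P')(B, H) = Rational(-17, 4) (Function('P')(B, H) = Mul(Rational(-1, 4), 17) = Rational(-17, 4))
z = Rational(4495, 4) (z = Add(5, Mul(-1, Add(-1123, Mul(-1, Rational(-17, 4))))) = Add(5, Mul(-1, Add(-1123, Rational(17, 4)))) = Add(5, Mul(-1, Rational(-4475, 4))) = Add(5, Rational(4475, 4)) = Rational(4495, 4) ≈ 1123.8)
q = -359
Pow(Add(z, q), Rational(1, 2)) = Pow(Add(Rational(4495, 4), -359), Rational(1, 2)) = Pow(Rational(3059, 4), Rational(1, 2)) = Mul(Rational(1, 2), Pow(3059, Rational(1, 2)))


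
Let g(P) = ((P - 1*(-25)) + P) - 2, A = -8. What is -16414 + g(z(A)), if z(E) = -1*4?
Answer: -16399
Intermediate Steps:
z(E) = -4
g(P) = 23 + 2*P (g(P) = ((P + 25) + P) - 2 = ((25 + P) + P) - 2 = (25 + 2*P) - 2 = 23 + 2*P)
-16414 + g(z(A)) = -16414 + (23 + 2*(-4)) = -16414 + (23 - 8) = -16414 + 15 = -16399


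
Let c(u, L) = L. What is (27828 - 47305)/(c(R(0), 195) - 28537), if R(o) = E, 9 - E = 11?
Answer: 19477/28342 ≈ 0.68721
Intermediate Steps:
E = -2 (E = 9 - 1*11 = 9 - 11 = -2)
R(o) = -2
(27828 - 47305)/(c(R(0), 195) - 28537) = (27828 - 47305)/(195 - 28537) = -19477/(-28342) = -19477*(-1/28342) = 19477/28342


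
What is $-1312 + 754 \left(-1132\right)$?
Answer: $-854840$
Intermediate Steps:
$-1312 + 754 \left(-1132\right) = -1312 - 853528 = -854840$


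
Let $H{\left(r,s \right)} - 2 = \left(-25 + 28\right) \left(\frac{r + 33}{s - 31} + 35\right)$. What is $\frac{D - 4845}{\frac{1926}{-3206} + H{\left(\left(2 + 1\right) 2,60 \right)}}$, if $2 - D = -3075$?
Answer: $- \frac{82189016}{5133733} \approx -16.01$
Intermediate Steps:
$D = 3077$ ($D = 2 - -3075 = 2 + 3075 = 3077$)
$H{\left(r,s \right)} = 107 + \frac{3 \left(33 + r\right)}{-31 + s}$ ($H{\left(r,s \right)} = 2 + \left(-25 + 28\right) \left(\frac{r + 33}{s - 31} + 35\right) = 2 + 3 \left(\frac{33 + r}{-31 + s} + 35\right) = 2 + 3 \left(35 + \frac{33 + r}{-31 + s}\right) = 2 + \left(105 + \frac{3 \left(33 + r\right)}{-31 + s}\right) = 107 + \frac{3 \left(33 + r\right)}{-31 + s}$)
$\frac{D - 4845}{\frac{1926}{-3206} + H{\left(\left(2 + 1\right) 2,60 \right)}} = \frac{3077 - 4845}{\frac{1926}{-3206} + \frac{-3218 + 3 \left(2 + 1\right) 2 + 107 \cdot 60}{-31 + 60}} = - \frac{1768}{1926 \left(- \frac{1}{3206}\right) + \frac{-3218 + 3 \cdot 3 \cdot 2 + 6420}{29}} = - \frac{1768}{- \frac{963}{1603} + \frac{-3218 + 3 \cdot 6 + 6420}{29}} = - \frac{1768}{- \frac{963}{1603} + \frac{-3218 + 18 + 6420}{29}} = - \frac{1768}{- \frac{963}{1603} + \frac{1}{29} \cdot 3220} = - \frac{1768}{- \frac{963}{1603} + \frac{3220}{29}} = - \frac{1768}{\frac{5133733}{46487}} = \left(-1768\right) \frac{46487}{5133733} = - \frac{82189016}{5133733}$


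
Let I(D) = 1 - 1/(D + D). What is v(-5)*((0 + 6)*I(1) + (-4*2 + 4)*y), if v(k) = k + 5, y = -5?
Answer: 0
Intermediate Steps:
v(k) = 5 + k
I(D) = 1 - 1/(2*D)
v(-5)*((0 + 6)*I(1) + (-4*2 + 4)*y) = (5 - 5)*((0 + 6)*((-1/2 + 1)/1) + (-4*2 + 4)*(-5)) = 0*(6*(1*(1/2)) + (-8 + 4)*(-5)) = 0*(6*(1/2) - 4*(-5)) = 0*(3 + 20) = 0*23 = 0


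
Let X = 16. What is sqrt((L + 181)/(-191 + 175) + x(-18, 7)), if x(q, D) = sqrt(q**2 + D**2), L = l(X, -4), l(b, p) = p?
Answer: sqrt(-177 + 16*sqrt(373))/4 ≈ 2.8724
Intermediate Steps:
L = -4
x(q, D) = sqrt(D**2 + q**2)
sqrt((L + 181)/(-191 + 175) + x(-18, 7)) = sqrt((-4 + 181)/(-191 + 175) + sqrt(7**2 + (-18)**2)) = sqrt(177/(-16) + sqrt(49 + 324)) = sqrt(177*(-1/16) + sqrt(373)) = sqrt(-177/16 + sqrt(373))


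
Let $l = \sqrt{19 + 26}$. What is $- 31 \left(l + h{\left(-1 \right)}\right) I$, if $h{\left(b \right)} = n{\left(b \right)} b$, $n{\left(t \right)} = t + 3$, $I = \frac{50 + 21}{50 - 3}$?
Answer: $\frac{4402}{47} - \frac{6603 \sqrt{5}}{47} \approx -220.48$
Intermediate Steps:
$l = 3 \sqrt{5}$ ($l = \sqrt{45} = 3 \sqrt{5} \approx 6.7082$)
$I = \frac{71}{47} \approx 1.5106$
$n{\left(t \right)} = 3 + t$
$h{\left(b \right)} = b \left(3 + b\right)$ ($h{\left(b \right)} = \left(3 + b\right) b = b \left(3 + b\right)$)
$- 31 \left(l + h{\left(-1 \right)}\right) I = - 31 \left(3 \sqrt{5} - \left(3 - 1\right)\right) \frac{71}{47} = - 31 \left(3 \sqrt{5} - 2\right) \frac{71}{47} = - 31 \left(-2 + 3 \sqrt{5}\right) \frac{71}{47} = \left(62 - 93 \sqrt{5}\right) \frac{71}{47} = \frac{4402}{47} - \frac{6603 \sqrt{5}}{47}$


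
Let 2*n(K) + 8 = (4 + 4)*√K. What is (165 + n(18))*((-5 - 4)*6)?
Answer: -8694 - 648*√2 ≈ -9610.4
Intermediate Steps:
n(K) = -4 + 4*√K (n(K) = -4 + ((4 + 4)*√K)/2 = -4 + (8*√K)/2 = -4 + 4*√K)
(165 + n(18))*((-5 - 4)*6) = (165 + (-4 + 4*√18))*((-5 - 4)*6) = (165 + (-4 + 4*(3*√2)))*(-9*6) = (165 + (-4 + 12*√2))*(-54) = (161 + 12*√2)*(-54) = -8694 - 648*√2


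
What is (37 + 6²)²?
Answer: 5329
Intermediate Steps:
(37 + 6²)² = (37 + 36)² = 73² = 5329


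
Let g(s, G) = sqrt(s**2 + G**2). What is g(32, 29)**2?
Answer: 1865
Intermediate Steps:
g(s, G) = sqrt(G**2 + s**2)
g(32, 29)**2 = (sqrt(29**2 + 32**2))**2 = (sqrt(841 + 1024))**2 = (sqrt(1865))**2 = 1865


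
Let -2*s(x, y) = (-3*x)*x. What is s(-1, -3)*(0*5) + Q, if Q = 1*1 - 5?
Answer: -4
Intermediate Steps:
s(x, y) = 3*x**2/2 (s(x, y) = -(-3*x)*x/2 = -(-3)*x**2/2 = 3*x**2/2)
Q = -4 (Q = 1 - 5 = -4)
s(-1, -3)*(0*5) + Q = ((3/2)*(-1)**2)*(0*5) - 4 = ((3/2)*1)*0 - 4 = (3/2)*0 - 4 = 0 - 4 = -4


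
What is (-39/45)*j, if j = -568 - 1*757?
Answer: 3445/3 ≈ 1148.3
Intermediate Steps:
j = -1325 (j = -568 - 757 = -1325)
(-39/45)*j = -39/45*(-1325) = -39*1/45*(-1325) = -13/15*(-1325) = 3445/3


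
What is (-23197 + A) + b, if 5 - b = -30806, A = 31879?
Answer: 39493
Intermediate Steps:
b = 30811 (b = 5 - 1*(-30806) = 5 + 30806 = 30811)
(-23197 + A) + b = (-23197 + 31879) + 30811 = 8682 + 30811 = 39493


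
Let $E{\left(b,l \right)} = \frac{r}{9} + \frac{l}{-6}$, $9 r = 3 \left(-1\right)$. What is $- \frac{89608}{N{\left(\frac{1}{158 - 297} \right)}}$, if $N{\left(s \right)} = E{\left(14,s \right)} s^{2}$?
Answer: $\frac{12995259157008}{269} \approx 4.831 \cdot 10^{10}$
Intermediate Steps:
$r = - \frac{1}{3}$ ($r = \frac{3 \left(-1\right)}{9} = \frac{1}{9} \left(-3\right) = - \frac{1}{3} \approx -0.33333$)
$E{\left(b,l \right)} = - \frac{1}{27} - \frac{l}{6}$ ($E{\left(b,l \right)} = - \frac{1}{3 \cdot 9} + \frac{l}{-6} = \left(- \frac{1}{3}\right) \frac{1}{9} + l \left(- \frac{1}{6}\right) = - \frac{1}{27} - \frac{l}{6}$)
$N{\left(s \right)} = s^{2} \left(- \frac{1}{27} - \frac{s}{6}\right)$ ($N{\left(s \right)} = \left(- \frac{1}{27} - \frac{s}{6}\right) s^{2} = s^{2} \left(- \frac{1}{27} - \frac{s}{6}\right)$)
$- \frac{89608}{N{\left(\frac{1}{158 - 297} \right)}} = - \frac{89608}{\frac{1}{54} \left(\frac{1}{158 - 297}\right)^{2} \left(-2 - \frac{9}{158 - 297}\right)} = - \frac{89608}{\frac{1}{54} \left(\frac{1}{-139}\right)^{2} \left(-2 - \frac{9}{-139}\right)} = - \frac{89608}{\frac{1}{54} \left(- \frac{1}{139}\right)^{2} \left(-2 - - \frac{9}{139}\right)} = - \frac{89608}{\frac{1}{54} \cdot \frac{1}{19321} \left(-2 + \frac{9}{139}\right)} = - \frac{89608}{\frac{1}{54} \cdot \frac{1}{19321} \left(- \frac{269}{139}\right)} = - \frac{89608}{- \frac{269}{145023426}} = \left(-89608\right) \left(- \frac{145023426}{269}\right) = \frac{12995259157008}{269}$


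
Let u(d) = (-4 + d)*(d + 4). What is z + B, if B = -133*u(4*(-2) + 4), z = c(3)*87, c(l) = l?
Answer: 261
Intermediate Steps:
z = 261 (z = 3*87 = 261)
u(d) = (-4 + d)*(4 + d)
B = 0 (B = -133*(-16 + (4*(-2) + 4)²) = -133*(-16 + (-8 + 4)²) = -133*(-16 + (-4)²) = -133*(-16 + 16) = -133*0 = 0)
z + B = 261 + 0 = 261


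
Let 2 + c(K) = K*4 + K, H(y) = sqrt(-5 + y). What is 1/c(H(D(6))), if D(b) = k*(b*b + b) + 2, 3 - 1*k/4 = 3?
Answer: -2/79 - 5*I*sqrt(3)/79 ≈ -0.025316 - 0.10962*I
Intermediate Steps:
k = 0 (k = 12 - 4*3 = 12 - 12 = 0)
D(b) = 2 (D(b) = 0*(b*b + b) + 2 = 0*(b**2 + b) + 2 = 0*(b + b**2) + 2 = 0 + 2 = 2)
c(K) = -2 + 5*K (c(K) = -2 + (K*4 + K) = -2 + (4*K + K) = -2 + 5*K)
1/c(H(D(6))) = 1/(-2 + 5*sqrt(-5 + 2)) = 1/(-2 + 5*sqrt(-3)) = 1/(-2 + 5*(I*sqrt(3))) = 1/(-2 + 5*I*sqrt(3))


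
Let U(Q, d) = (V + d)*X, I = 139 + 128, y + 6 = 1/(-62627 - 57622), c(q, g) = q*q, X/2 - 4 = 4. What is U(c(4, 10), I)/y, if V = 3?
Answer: -103895136/144299 ≈ -720.00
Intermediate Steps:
X = 16 (X = 8 + 2*4 = 8 + 8 = 16)
c(q, g) = q²
y = -721495/120249 (y = -6 + 1/(-62627 - 57622) = -6 + 1/(-120249) = -6 - 1/120249 = -721495/120249 ≈ -6.0000)
I = 267
U(Q, d) = 48 + 16*d (U(Q, d) = (3 + d)*16 = 48 + 16*d)
U(c(4, 10), I)/y = (48 + 16*267)/(-721495/120249) = (48 + 4272)*(-120249/721495) = 4320*(-120249/721495) = -103895136/144299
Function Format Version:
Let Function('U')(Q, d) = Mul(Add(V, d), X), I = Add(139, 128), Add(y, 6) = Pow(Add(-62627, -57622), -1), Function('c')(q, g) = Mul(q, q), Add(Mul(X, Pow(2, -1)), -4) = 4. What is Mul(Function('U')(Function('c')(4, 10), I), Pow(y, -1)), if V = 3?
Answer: Rational(-103895136, 144299) ≈ -720.00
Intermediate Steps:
X = 16 (X = Add(8, Mul(2, 4)) = Add(8, 8) = 16)
Function('c')(q, g) = Pow(q, 2)
y = Rational(-721495, 120249) (y = Add(-6, Pow(Add(-62627, -57622), -1)) = Add(-6, Pow(-120249, -1)) = Add(-6, Rational(-1, 120249)) = Rational(-721495, 120249) ≈ -6.0000)
I = 267
Function('U')(Q, d) = Add(48, Mul(16, d)) (Function('U')(Q, d) = Mul(Add(3, d), 16) = Add(48, Mul(16, d)))
Mul(Function('U')(Function('c')(4, 10), I), Pow(y, -1)) = Mul(Add(48, Mul(16, 267)), Pow(Rational(-721495, 120249), -1)) = Mul(Add(48, 4272), Rational(-120249, 721495)) = Mul(4320, Rational(-120249, 721495)) = Rational(-103895136, 144299)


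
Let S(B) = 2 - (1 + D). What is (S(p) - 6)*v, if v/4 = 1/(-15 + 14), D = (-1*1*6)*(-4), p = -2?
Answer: 116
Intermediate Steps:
D = 24 (D = -1*6*(-4) = -6*(-4) = 24)
S(B) = -23 (S(B) = 2 - (1 + 24) = 2 - 1*25 = 2 - 25 = -23)
v = -4 (v = 4/(-15 + 14) = 4/(-1) = 4*(-1) = -4)
(S(p) - 6)*v = (-23 - 6)*(-4) = -29*(-4) = 116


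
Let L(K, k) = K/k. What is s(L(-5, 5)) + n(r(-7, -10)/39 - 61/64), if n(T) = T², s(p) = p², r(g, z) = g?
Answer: 14221945/6230016 ≈ 2.2828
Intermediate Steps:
s(L(-5, 5)) + n(r(-7, -10)/39 - 61/64) = (-5/5)² + (-7/39 - 61/64)² = (-5*⅕)² + (-7*1/39 - 61*1/64)² = (-1)² + (-7/39 - 61/64)² = 1 + (-2827/2496)² = 1 + 7991929/6230016 = 14221945/6230016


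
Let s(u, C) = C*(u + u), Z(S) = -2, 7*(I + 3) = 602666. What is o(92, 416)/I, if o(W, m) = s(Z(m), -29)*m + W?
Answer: 338436/602645 ≈ 0.56158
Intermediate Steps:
I = 602645/7 (I = -3 + (1/7)*602666 = -3 + 602666/7 = 602645/7 ≈ 86092.)
s(u, C) = 2*C*u (s(u, C) = C*(2*u) = 2*C*u)
o(W, m) = W + 116*m (o(W, m) = (2*(-29)*(-2))*m + W = 116*m + W = W + 116*m)
o(92, 416)/I = (92 + 116*416)/(602645/7) = (92 + 48256)*(7/602645) = 48348*(7/602645) = 338436/602645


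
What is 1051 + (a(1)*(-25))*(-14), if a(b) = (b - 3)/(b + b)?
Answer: 701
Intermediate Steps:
a(b) = (-3 + b)/(2*b) (a(b) = (-3 + b)/((2*b)) = (-3 + b)*(1/(2*b)) = (-3 + b)/(2*b))
1051 + (a(1)*(-25))*(-14) = 1051 + (((½)*(-3 + 1)/1)*(-25))*(-14) = 1051 + (((½)*1*(-2))*(-25))*(-14) = 1051 - 1*(-25)*(-14) = 1051 + 25*(-14) = 1051 - 350 = 701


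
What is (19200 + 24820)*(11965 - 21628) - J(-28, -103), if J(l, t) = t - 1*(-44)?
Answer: -425365201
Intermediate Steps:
J(l, t) = 44 + t (J(l, t) = t + 44 = 44 + t)
(19200 + 24820)*(11965 - 21628) - J(-28, -103) = (19200 + 24820)*(11965 - 21628) - (44 - 103) = 44020*(-9663) - 1*(-59) = -425365260 + 59 = -425365201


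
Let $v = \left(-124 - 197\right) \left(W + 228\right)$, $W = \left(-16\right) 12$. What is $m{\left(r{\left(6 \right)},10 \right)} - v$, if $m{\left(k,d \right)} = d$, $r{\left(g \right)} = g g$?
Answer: $11566$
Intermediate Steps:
$r{\left(g \right)} = g^{2}$
$W = -192$
$v = -11556$ ($v = \left(-124 - 197\right) \left(-192 + 228\right) = \left(-321\right) 36 = -11556$)
$m{\left(r{\left(6 \right)},10 \right)} - v = 10 - -11556 = 10 + 11556 = 11566$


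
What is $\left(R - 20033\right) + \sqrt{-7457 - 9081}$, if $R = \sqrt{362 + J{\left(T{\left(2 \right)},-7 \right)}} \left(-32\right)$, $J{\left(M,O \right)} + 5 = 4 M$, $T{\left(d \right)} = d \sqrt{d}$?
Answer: $-20033 - 32 \sqrt{357 + 8 \sqrt{2}} + i \sqrt{16538} \approx -20647.0 + 128.6 i$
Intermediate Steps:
$T{\left(d \right)} = d^{\frac{3}{2}}$
$J{\left(M,O \right)} = -5 + 4 M$
$R = - 32 \sqrt{357 + 8 \sqrt{2}}$ ($R = \sqrt{362 - \left(5 - 4 \cdot 2^{\frac{3}{2}}\right)} \left(-32\right) = \sqrt{362 - \left(5 - 4 \cdot 2 \sqrt{2}\right)} \left(-32\right) = \sqrt{362 - \left(5 - 8 \sqrt{2}\right)} \left(-32\right) = \sqrt{357 + 8 \sqrt{2}} \left(-32\right) = - 32 \sqrt{357 + 8 \sqrt{2}} \approx -614.13$)
$\left(R - 20033\right) + \sqrt{-7457 - 9081} = \left(- 32 \sqrt{357 + 8 \sqrt{2}} - 20033\right) + \sqrt{-7457 - 9081} = \left(-20033 - 32 \sqrt{357 + 8 \sqrt{2}}\right) + \sqrt{-16538} = \left(-20033 - 32 \sqrt{357 + 8 \sqrt{2}}\right) + i \sqrt{16538} = -20033 - 32 \sqrt{357 + 8 \sqrt{2}} + i \sqrt{16538}$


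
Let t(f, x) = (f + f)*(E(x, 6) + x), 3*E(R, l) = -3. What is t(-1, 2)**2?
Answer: 4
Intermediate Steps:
E(R, l) = -1 (E(R, l) = (1/3)*(-3) = -1)
t(f, x) = 2*f*(-1 + x) (t(f, x) = (f + f)*(-1 + x) = (2*f)*(-1 + x) = 2*f*(-1 + x))
t(-1, 2)**2 = (2*(-1)*(-1 + 2))**2 = (2*(-1)*1)**2 = (-2)**2 = 4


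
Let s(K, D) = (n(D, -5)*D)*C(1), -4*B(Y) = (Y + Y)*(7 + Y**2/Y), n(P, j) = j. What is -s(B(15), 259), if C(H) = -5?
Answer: -6475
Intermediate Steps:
B(Y) = -Y*(7 + Y)/2 (B(Y) = -(Y + Y)*(7 + Y**2/Y)/4 = -2*Y*(7 + Y)/4 = -Y*(7 + Y)/2)
s(K, D) = 25*D (s(K, D) = -5*D*(-5) = 25*D)
-s(B(15), 259) = -25*259 = -1*6475 = -6475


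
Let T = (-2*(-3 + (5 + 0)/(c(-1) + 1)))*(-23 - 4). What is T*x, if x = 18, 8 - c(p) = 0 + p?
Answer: -2430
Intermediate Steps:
c(p) = 8 - p (c(p) = 8 - (0 + p) = 8 - p)
T = -135 (T = (-2*(-3 + (5 + 0)/((8 - 1*(-1)) + 1)))*(-23 - 4) = -2*(-3 + 5/((8 + 1) + 1))*(-27) = -2*(-3 + 5/(9 + 1))*(-27) = -2*(-3 + 5/10)*(-27) = -2*(-3 + 5*(⅒))*(-27) = -2*(-3 + ½)*(-27) = -2*(-5/2)*(-27) = 5*(-27) = -135)
T*x = -135*18 = -2430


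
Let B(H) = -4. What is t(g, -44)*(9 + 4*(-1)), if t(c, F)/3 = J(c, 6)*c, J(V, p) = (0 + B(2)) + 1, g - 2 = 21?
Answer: -1035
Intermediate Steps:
g = 23 (g = 2 + 21 = 23)
J(V, p) = -3 (J(V, p) = (0 - 4) + 1 = -4 + 1 = -3)
t(c, F) = -9*c (t(c, F) = 3*(-3*c) = -9*c)
t(g, -44)*(9 + 4*(-1)) = (-9*23)*(9 + 4*(-1)) = -207*(9 - 4) = -207*5 = -1035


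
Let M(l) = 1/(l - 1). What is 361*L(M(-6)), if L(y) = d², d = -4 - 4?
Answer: 23104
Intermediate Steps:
d = -8
M(l) = 1/(-1 + l)
L(y) = 64 (L(y) = (-8)² = 64)
361*L(M(-6)) = 361*64 = 23104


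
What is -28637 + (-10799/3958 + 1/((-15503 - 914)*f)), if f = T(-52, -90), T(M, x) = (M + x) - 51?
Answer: -359166474813687/12540847798 ≈ -28640.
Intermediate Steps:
T(M, x) = -51 + M + x
f = -193 (f = -51 - 52 - 90 = -193)
-28637 + (-10799/3958 + 1/((-15503 - 914)*f)) = -28637 + (-10799/3958 + 1/(-15503 - 914*(-193))) = -28637 + (-10799*1/3958 - 1/193/(-16417)) = -28637 + (-10799/3958 - 1/16417*(-1/193)) = -28637 + (-10799/3958 + 1/3168481) = -28637 - 34216422361/12540847798 = -359166474813687/12540847798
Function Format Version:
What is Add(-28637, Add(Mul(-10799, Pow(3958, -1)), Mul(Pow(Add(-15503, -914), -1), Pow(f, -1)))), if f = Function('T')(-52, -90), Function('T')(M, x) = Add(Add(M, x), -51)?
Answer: Rational(-359166474813687, 12540847798) ≈ -28640.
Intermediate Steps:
Function('T')(M, x) = Add(-51, M, x)
f = -193 (f = Add(-51, -52, -90) = -193)
Add(-28637, Add(Mul(-10799, Pow(3958, -1)), Mul(Pow(Add(-15503, -914), -1), Pow(f, -1)))) = Add(-28637, Add(Mul(-10799, Pow(3958, -1)), Mul(Pow(Add(-15503, -914), -1), Pow(-193, -1)))) = Add(-28637, Add(Mul(-10799, Rational(1, 3958)), Mul(Pow(-16417, -1), Rational(-1, 193)))) = Add(-28637, Add(Rational(-10799, 3958), Mul(Rational(-1, 16417), Rational(-1, 193)))) = Add(-28637, Add(Rational(-10799, 3958), Rational(1, 3168481))) = Add(-28637, Rational(-34216422361, 12540847798)) = Rational(-359166474813687, 12540847798)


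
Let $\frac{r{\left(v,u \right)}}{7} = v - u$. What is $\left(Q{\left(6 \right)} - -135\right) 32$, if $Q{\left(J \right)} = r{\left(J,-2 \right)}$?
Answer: $6112$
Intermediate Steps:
$r{\left(v,u \right)} = - 7 u + 7 v$ ($r{\left(v,u \right)} = 7 \left(v - u\right) = - 7 u + 7 v$)
$Q{\left(J \right)} = 14 + 7 J$ ($Q{\left(J \right)} = \left(-7\right) \left(-2\right) + 7 J = 14 + 7 J$)
$\left(Q{\left(6 \right)} - -135\right) 32 = \left(\left(14 + 7 \cdot 6\right) - -135\right) 32 = \left(\left(14 + 42\right) + 135\right) 32 = \left(56 + 135\right) 32 = 191 \cdot 32 = 6112$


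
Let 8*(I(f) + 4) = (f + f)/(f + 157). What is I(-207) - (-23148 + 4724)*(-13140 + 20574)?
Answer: 27392802607/200 ≈ 1.3696e+8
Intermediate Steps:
I(f) = -4 + f/(4*(157 + f)) (I(f) = -4 + ((f + f)/(f + 157))/8 = -4 + ((2*f)/(157 + f))/8 = -4 + (2*f/(157 + f))/8 = -4 + f/(4*(157 + f)))
I(-207) - (-23148 + 4724)*(-13140 + 20574) = (-2512 - 15*(-207))/(4*(157 - 207)) - (-23148 + 4724)*(-13140 + 20574) = (¼)*(-2512 + 3105)/(-50) - (-18424)*7434 = (¼)*(-1/50)*593 - 1*(-136964016) = -593/200 + 136964016 = 27392802607/200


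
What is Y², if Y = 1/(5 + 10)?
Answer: 1/225 ≈ 0.0044444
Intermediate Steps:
Y = 1/15 ≈ 0.066667
Y² = (1/15)² = 1/225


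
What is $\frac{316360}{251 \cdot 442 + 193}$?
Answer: $\frac{63272}{22227} \approx 2.8466$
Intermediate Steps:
$\frac{316360}{251 \cdot 442 + 193} = \frac{316360}{110942 + 193} = \frac{316360}{111135} = 316360 \cdot \frac{1}{111135} = \frac{63272}{22227}$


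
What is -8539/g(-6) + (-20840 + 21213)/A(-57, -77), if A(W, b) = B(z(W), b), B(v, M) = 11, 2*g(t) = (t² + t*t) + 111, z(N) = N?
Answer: -119599/2013 ≈ -59.413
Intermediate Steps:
g(t) = 111/2 + t² (g(t) = ((t² + t*t) + 111)/2 = ((t² + t²) + 111)/2 = (2*t² + 111)/2 = (111 + 2*t²)/2 = 111/2 + t²)
A(W, b) = 11
-8539/g(-6) + (-20840 + 21213)/A(-57, -77) = -8539/(111/2 + (-6)²) + (-20840 + 21213)/11 = -8539/(111/2 + 36) + 373*(1/11) = -8539/183/2 + 373/11 = -8539*2/183 + 373/11 = -17078/183 + 373/11 = -119599/2013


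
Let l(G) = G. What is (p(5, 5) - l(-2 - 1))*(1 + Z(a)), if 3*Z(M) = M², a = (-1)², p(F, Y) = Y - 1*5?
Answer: 4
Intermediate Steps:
p(F, Y) = -5 + Y (p(F, Y) = Y - 5 = -5 + Y)
a = 1
Z(M) = M²/3
(p(5, 5) - l(-2 - 1))*(1 + Z(a)) = ((-5 + 5) - (-2 - 1))*(1 + (⅓)*1²) = (0 - 1*(-3))*(1 + (⅓)*1) = (0 + 3)*(1 + ⅓) = 3*(4/3) = 4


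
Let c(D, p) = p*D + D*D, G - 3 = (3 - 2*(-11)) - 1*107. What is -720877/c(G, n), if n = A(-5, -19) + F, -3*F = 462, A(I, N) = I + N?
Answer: -720877/20303 ≈ -35.506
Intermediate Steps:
F = -154 (F = -⅓*462 = -154)
n = -178 (n = (-5 - 19) - 154 = -24 - 154 = -178)
G = -79 (G = 3 + ((3 - 2*(-11)) - 1*107) = 3 + ((3 + 22) - 107) = 3 + (25 - 107) = 3 - 82 = -79)
c(D, p) = D² + D*p (c(D, p) = D*p + D² = D² + D*p)
-720877/c(G, n) = -720877*(-1/(79*(-79 - 178))) = -720877/((-79*(-257))) = -720877/20303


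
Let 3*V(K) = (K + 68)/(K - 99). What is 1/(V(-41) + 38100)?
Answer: 140/5333991 ≈ 2.6247e-5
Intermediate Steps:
V(K) = (68 + K)/(3*(-99 + K)) (V(K) = ((K + 68)/(K - 99))/3 = ((68 + K)/(-99 + K))/3 = (68 + K)/(3*(-99 + K)))
1/(V(-41) + 38100) = 1/((68 - 41)/(3*(-99 - 41)) + 38100) = 1/((⅓)*27/(-140) + 38100) = 1/((⅓)*(-1/140)*27 + 38100) = 1/(-9/140 + 38100) = 1/(5333991/140) = 140/5333991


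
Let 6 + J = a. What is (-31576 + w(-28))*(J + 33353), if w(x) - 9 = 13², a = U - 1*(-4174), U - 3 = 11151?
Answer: -1528297650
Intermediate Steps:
U = 11154 (U = 3 + 11151 = 11154)
a = 15328 (a = 11154 - 1*(-4174) = 11154 + 4174 = 15328)
J = 15322 (J = -6 + 15328 = 15322)
w(x) = 178 (w(x) = 9 + 13² = 9 + 169 = 178)
(-31576 + w(-28))*(J + 33353) = (-31576 + 178)*(15322 + 33353) = -31398*48675 = -1528297650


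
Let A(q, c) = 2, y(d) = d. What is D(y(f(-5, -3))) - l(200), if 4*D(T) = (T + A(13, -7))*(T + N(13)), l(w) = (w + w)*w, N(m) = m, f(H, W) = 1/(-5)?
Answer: -1999856/25 ≈ -79994.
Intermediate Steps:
f(H, W) = -1/5 (f(H, W) = 1*(-1/5) = -1/5)
l(w) = 2*w**2 (l(w) = (2*w)*w = 2*w**2)
D(T) = (2 + T)*(13 + T)/4 (D(T) = ((T + 2)*(T + 13))/4 = ((2 + T)*(13 + T))/4 = (2 + T)*(13 + T)/4)
D(y(f(-5, -3))) - l(200) = (13/2 + (-1/5)**2/4 + (15/4)*(-1/5)) - 2*200**2 = (13/2 + (1/4)*(1/25) - 3/4) - 2*40000 = (13/2 + 1/100 - 3/4) - 1*80000 = 144/25 - 80000 = -1999856/25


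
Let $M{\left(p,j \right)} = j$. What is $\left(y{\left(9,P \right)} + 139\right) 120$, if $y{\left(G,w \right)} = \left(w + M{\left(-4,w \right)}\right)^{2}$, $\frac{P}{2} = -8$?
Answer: $139560$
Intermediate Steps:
$P = -16$ ($P = 2 \left(-8\right) = -16$)
$y{\left(G,w \right)} = 4 w^{2}$ ($y{\left(G,w \right)} = \left(w + w\right)^{2} = \left(2 w\right)^{2} = 4 w^{2}$)
$\left(y{\left(9,P \right)} + 139\right) 120 = \left(4 \left(-16\right)^{2} + 139\right) 120 = \left(4 \cdot 256 + 139\right) 120 = \left(1024 + 139\right) 120 = 1163 \cdot 120 = 139560$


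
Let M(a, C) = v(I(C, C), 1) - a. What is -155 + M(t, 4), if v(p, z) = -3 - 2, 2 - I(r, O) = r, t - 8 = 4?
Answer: -172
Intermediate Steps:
t = 12 (t = 8 + 4 = 12)
I(r, O) = 2 - r
v(p, z) = -5
M(a, C) = -5 - a
-155 + M(t, 4) = -155 + (-5 - 1*12) = -155 + (-5 - 12) = -155 - 17 = -172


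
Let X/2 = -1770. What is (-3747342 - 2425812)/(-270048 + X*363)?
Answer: 1028859/259178 ≈ 3.9697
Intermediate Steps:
X = -3540 (X = 2*(-1770) = -3540)
(-3747342 - 2425812)/(-270048 + X*363) = (-3747342 - 2425812)/(-270048 - 3540*363) = -6173154/(-270048 - 1285020) = -6173154/(-1555068) = -6173154*(-1/1555068) = 1028859/259178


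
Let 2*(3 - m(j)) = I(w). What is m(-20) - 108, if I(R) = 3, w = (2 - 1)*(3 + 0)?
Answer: -213/2 ≈ -106.50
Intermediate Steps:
w = 3 (w = 1*3 = 3)
m(j) = 3/2 (m(j) = 3 - ½*3 = 3 - 3/2 = 3/2)
m(-20) - 108 = 3/2 - 108 = -213/2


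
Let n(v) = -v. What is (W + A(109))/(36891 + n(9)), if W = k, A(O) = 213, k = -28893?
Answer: -4780/6147 ≈ -0.77761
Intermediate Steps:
W = -28893
(W + A(109))/(36891 + n(9)) = (-28893 + 213)/(36891 - 1*9) = -28680/(36891 - 9) = -28680/36882 = -28680*1/36882 = -4780/6147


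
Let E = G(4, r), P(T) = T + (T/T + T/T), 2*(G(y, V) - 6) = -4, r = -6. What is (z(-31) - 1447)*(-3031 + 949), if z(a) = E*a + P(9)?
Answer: 3247920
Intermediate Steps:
G(y, V) = 4 (G(y, V) = 6 + (½)*(-4) = 6 - 2 = 4)
P(T) = 2 + T (P(T) = T + (1 + 1) = T + 2 = 2 + T)
E = 4
z(a) = 11 + 4*a (z(a) = 4*a + (2 + 9) = 4*a + 11 = 11 + 4*a)
(z(-31) - 1447)*(-3031 + 949) = ((11 + 4*(-31)) - 1447)*(-3031 + 949) = ((11 - 124) - 1447)*(-2082) = (-113 - 1447)*(-2082) = -1560*(-2082) = 3247920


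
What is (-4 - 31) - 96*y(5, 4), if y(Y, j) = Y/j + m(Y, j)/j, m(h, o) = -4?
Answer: -59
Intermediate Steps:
y(Y, j) = -4/j + Y/j (y(Y, j) = Y/j - 4/j = -4/j + Y/j)
(-4 - 31) - 96*y(5, 4) = (-4 - 31) - 96*(-4 + 5)/4 = -35 - 24 = -59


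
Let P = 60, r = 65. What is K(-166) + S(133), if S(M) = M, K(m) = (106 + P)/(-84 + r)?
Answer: 2361/19 ≈ 124.26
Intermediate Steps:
K(m) = -166/19 (K(m) = (106 + 60)/(-84 + 65) = 166/(-19) = 166*(-1/19) = -166/19)
K(-166) + S(133) = -166/19 + 133 = 2361/19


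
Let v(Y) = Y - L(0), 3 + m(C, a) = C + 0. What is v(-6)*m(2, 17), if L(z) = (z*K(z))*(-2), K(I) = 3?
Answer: 6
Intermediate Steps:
L(z) = -6*z (L(z) = (z*3)*(-2) = (3*z)*(-2) = -6*z)
m(C, a) = -3 + C (m(C, a) = -3 + (C + 0) = -3 + C)
v(Y) = Y (v(Y) = Y - (-6)*0 = Y - 1*0 = Y + 0 = Y)
v(-6)*m(2, 17) = -6*(-3 + 2) = -6*(-1) = 6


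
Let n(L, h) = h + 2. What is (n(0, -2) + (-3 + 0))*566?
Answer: -1698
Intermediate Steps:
n(L, h) = 2 + h
(n(0, -2) + (-3 + 0))*566 = ((2 - 2) + (-3 + 0))*566 = (0 - 3)*566 = -3*566 = -1698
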